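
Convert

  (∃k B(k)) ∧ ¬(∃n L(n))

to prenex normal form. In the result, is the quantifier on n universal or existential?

Push ¬ through the quantifiers and connectives to reach negation normal form:
  (∃k B(k)) ∧ (∀n ¬L(n))
All bound variables are already distinct, so no renaming is needed.
Extract every quantifier outward, since the variables are now distinct and don't occur free across branches:
  ∃k ∀n (B(k) ∧ ¬L(n))
The quantifier ∃n sits under an odd number of negations, so it flips to ∀n.

universal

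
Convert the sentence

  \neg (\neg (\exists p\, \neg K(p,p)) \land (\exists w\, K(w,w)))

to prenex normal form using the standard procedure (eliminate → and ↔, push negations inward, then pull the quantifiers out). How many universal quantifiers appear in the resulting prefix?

Drive negations inward (¬∀x A ≡ ∃x ¬A, ¬∃x A ≡ ∀x ¬A, De Morgan for ∧/∨):
  (\exists p\, \neg K(p,p)) \lor (\forall w\, \neg K(w,w))
Finally move all quantifiers to the prefix:
  \exists p\, \forall w\, (\neg K(p,p) \lor \neg K(w,w))
The prefix is \exists p \forall w: 1 universal, 1 existential.

1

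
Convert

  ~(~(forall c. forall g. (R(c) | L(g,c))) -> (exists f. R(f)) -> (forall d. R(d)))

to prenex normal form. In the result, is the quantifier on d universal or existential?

existential

Eliminate → and ↔ using ¬ and ∨.
  ~(~~(forall c. forall g. (R(c) | L(g,c))) | ~(exists f. R(f)) | (forall d. R(d)))
Drive negations inward (¬∀x A ≡ ∃x ¬A, ¬∃x A ≡ ∀x ¬A, De Morgan for ∧/∨):
  (exists c. exists g. (~R(c) & ~L(g,c))) & (exists f. R(f)) & (exists d. ~R(d))
Pull the quantifiers to the front (each side's bound variable is not free in the other side):
  exists c. exists g. exists f. exists d. (~R(c) & ~L(g,c) & R(f) & ~R(d))
The quantifier forall d sits under an odd number of negations (counting the antecedent side of each →), so it flips to exists d.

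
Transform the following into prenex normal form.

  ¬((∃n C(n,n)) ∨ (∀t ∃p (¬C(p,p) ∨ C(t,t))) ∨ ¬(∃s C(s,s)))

∀n ∃t ∀p ∃s (¬C(n,n) ∧ C(p,p) ∧ ¬C(t,t) ∧ C(s,s))

Move each ¬ inward, flipping quantifiers it crosses:
  (∀n ¬C(n,n)) ∧ (∃t ∀p (C(p,p) ∧ ¬C(t,t))) ∧ (∃s C(s,s))
All bound variables are already distinct, so no renaming is needed.
Finally move all quantifiers to the prefix:
  ∀n ∃t ∀p ∃s (¬C(n,n) ∧ C(p,p) ∧ ¬C(t,t) ∧ C(s,s))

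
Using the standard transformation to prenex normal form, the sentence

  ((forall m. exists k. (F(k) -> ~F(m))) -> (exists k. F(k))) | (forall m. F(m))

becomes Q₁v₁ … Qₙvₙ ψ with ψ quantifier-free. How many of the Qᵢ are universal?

Eliminate → and ↔ using ¬ and ∨.
  ~(forall m. exists k. (~F(k) | ~F(m))) | (exists k. F(k)) | (forall m. F(m))
Drive negations inward (¬∀x A ≡ ∃x ¬A, ¬∃x A ≡ ∀x ¬A, De Morgan for ∧/∨):
  (exists m. forall k. (F(k) & F(m))) | (exists k. F(k)) | (forall m. F(m))
Standardize variables apart so no two quantifiers bind the same name: k↦t, m↦x1.
  (exists m. forall k. (F(k) & F(m))) | (exists t. F(t)) | (forall x1. F(x1))
Finally move all quantifiers to the prefix:
  exists m. forall k. exists t. forall x1. (F(k) & F(m) | F(t) | F(x1))
The prefix is exists m forall k exists t forall x1: 2 universal, 2 existential.

2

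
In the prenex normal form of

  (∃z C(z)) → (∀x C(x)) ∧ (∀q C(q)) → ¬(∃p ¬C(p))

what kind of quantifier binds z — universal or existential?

universal

Rewrite implications/biconditionals: A → B as ¬A ∨ B.
  ¬(∃z C(z)) ∨ ¬((∀x C(x)) ∧ (∀q C(q))) ∨ ¬(∃p ¬C(p))
Push ¬ through the quantifiers and connectives to reach negation normal form:
  (∀z ¬C(z)) ∨ (∃x ¬C(x)) ∨ (∃q ¬C(q)) ∨ (∀p C(p))
All bound variables are already distinct, so no renaming is needed.
Finally move all quantifiers to the prefix:
  ∀z ∃x ∃q ∀p (¬C(z) ∨ ¬C(x) ∨ ¬C(q) ∨ C(p))
The quantifier ∃z sits under an odd number of negations (counting the antecedent side of each →), so it flips to ∀z.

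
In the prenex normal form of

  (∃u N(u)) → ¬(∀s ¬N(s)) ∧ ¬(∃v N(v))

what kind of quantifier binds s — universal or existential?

existential

First replace A → B with ¬A ∨ B.
  ¬(∃u N(u)) ∨ ¬(∀s ¬N(s)) ∧ ¬(∃v N(v))
Move each ¬ inward, flipping quantifiers it crosses:
  (∀u ¬N(u)) ∨ (∃s N(s)) ∧ (∀v ¬N(v))
All bound variables are already distinct, so no renaming is needed.
Pull the quantifiers to the front (each side's bound variable is not free in the other side):
  ∀u ∃s ∀v (¬N(u) ∨ N(s) ∧ ¬N(v))
The quantifier ∀s sits under an odd number of negations (counting the antecedent side of each →), so it flips to ∃s.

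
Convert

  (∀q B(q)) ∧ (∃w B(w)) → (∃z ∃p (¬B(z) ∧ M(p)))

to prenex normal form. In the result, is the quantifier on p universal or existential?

existential

Rewrite implications/biconditionals: A → B as ¬A ∨ B.
  ¬((∀q B(q)) ∧ (∃w B(w))) ∨ (∃z ∃p (¬B(z) ∧ M(p)))
Drive negations inward (¬∀x A ≡ ∃x ¬A, ¬∃x A ≡ ∀x ¬A, De Morgan for ∧/∨):
  (∃q ¬B(q)) ∨ (∀w ¬B(w)) ∨ (∃z ∃p (¬B(z) ∧ M(p)))
All bound variables are already distinct, so no renaming is needed.
Finally move all quantifiers to the prefix:
  ∃q ∀w ∃z ∃p (¬B(q) ∨ ¬B(w) ∨ ¬B(z) ∧ M(p))
The quantifier ∃p sits under an even number of negations (counting the antecedent side of each →), so it remains existential.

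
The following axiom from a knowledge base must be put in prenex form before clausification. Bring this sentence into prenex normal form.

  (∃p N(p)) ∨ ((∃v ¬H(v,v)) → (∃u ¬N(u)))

Eliminate → and ↔ using ¬ and ∨.
  (∃p N(p)) ∨ ¬(∃v ¬H(v,v)) ∨ (∃u ¬N(u))
Drive negations inward (¬∀x A ≡ ∃x ¬A, ¬∃x A ≡ ∀x ¬A, De Morgan for ∧/∨):
  (∃p N(p)) ∨ (∀v H(v,v)) ∨ (∃u ¬N(u))
Extract every quantifier outward, since the variables are now distinct and don't occur free across branches:
  ∃p ∀v ∃u (N(p) ∨ H(v,v) ∨ ¬N(u))

∃p ∀v ∃u (N(p) ∨ H(v,v) ∨ ¬N(u))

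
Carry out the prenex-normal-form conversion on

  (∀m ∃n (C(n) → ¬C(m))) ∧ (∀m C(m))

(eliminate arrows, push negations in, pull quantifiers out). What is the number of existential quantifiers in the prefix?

Eliminate → and ↔ using ¬ and ∨.
  (∀m ∃n (¬C(n) ∨ ¬C(m))) ∧ (∀m C(m))
Give each quantifier a distinct variable: m↦w1.
  (∀m ∃n (¬C(n) ∨ ¬C(m))) ∧ (∀w1 C(w1))
Pull the quantifiers to the front (each side's bound variable is not free in the other side):
  ∀m ∃n ∀w1 ((¬C(n) ∨ ¬C(m)) ∧ C(w1))
The prefix is ∀m ∃n ∀w1: 2 universal, 1 existential.

1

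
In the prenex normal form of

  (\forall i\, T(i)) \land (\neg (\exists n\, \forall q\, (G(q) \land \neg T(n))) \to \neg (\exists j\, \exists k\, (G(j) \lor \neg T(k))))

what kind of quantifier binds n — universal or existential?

Rewrite implications/biconditionals: A → B as ¬A ∨ B.
  (\forall i\, T(i)) \land (\neg \neg (\exists n\, \forall q\, (G(q) \land \neg T(n))) \lor \neg (\exists j\, \exists k\, (G(j) \lor \neg T(k))))
Drive negations inward (¬∀x A ≡ ∃x ¬A, ¬∃x A ≡ ∀x ¬A, De Morgan for ∧/∨):
  (\forall i\, T(i)) \land ((\exists n\, \forall q\, (G(q) \land \neg T(n))) \lor (\forall j\, \forall k\, (\neg G(j) \land T(k))))
Finally move all quantifiers to the prefix:
  \forall i\, \exists n\, \forall q\, \forall j\, \forall k\, (T(i) \land (G(q) \land \neg T(n) \lor \neg G(j) \land T(k)))
The quantifier \exists n sits under an even number of negations (counting the antecedent side of each →), so it remains existential.

existential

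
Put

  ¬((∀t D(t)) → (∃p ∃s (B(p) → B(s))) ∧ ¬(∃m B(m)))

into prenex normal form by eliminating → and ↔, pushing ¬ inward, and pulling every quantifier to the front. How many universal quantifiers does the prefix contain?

Eliminate → and ↔ using ¬ and ∨.
  ¬(¬(∀t D(t)) ∨ (∃p ∃s (¬B(p) ∨ B(s))) ∧ ¬(∃m B(m)))
Move each ¬ inward, flipping quantifiers it crosses:
  (∀t D(t)) ∧ ((∀p ∀s (B(p) ∧ ¬B(s))) ∨ (∃m B(m)))
Extract every quantifier outward, since the variables are now distinct and don't occur free across branches:
  ∀t ∀p ∀s ∃m (D(t) ∧ (B(p) ∧ ¬B(s) ∨ B(m)))
The prefix is ∀t ∀p ∀s ∃m: 3 universal, 1 existential.

3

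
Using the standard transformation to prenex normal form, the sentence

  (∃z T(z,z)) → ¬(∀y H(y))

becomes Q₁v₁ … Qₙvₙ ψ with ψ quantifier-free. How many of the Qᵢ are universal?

1

Rewrite implications/biconditionals: A → B as ¬A ∨ B.
  ¬(∃z T(z,z)) ∨ ¬(∀y H(y))
Move each ¬ inward, flipping quantifiers it crosses:
  (∀z ¬T(z,z)) ∨ (∃y ¬H(y))
All bound variables are already distinct, so no renaming is needed.
Finally move all quantifiers to the prefix:
  ∀z ∃y (¬T(z,z) ∨ ¬H(y))
The prefix is ∀z ∃y: 1 universal, 1 existential.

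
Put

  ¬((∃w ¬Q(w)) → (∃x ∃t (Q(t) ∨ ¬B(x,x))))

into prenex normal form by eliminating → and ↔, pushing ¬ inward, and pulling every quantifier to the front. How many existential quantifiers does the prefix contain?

1

First replace A → B with ¬A ∨ B.
  ¬(¬(∃w ¬Q(w)) ∨ (∃x ∃t (Q(t) ∨ ¬B(x,x))))
Move each ¬ inward, flipping quantifiers it crosses:
  (∃w ¬Q(w)) ∧ (∀x ∀t (¬Q(t) ∧ B(x,x)))
Finally move all quantifiers to the prefix:
  ∃w ∀x ∀t (¬Q(w) ∧ ¬Q(t) ∧ B(x,x))
The prefix is ∃w ∀x ∀t: 2 universal, 1 existential.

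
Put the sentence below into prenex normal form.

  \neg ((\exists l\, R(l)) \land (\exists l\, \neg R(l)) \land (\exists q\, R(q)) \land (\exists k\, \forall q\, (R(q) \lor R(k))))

\forall l\, \forall s\, \forall q\, \forall k\, \exists z\, (\neg R(l) \lor R(s) \lor \neg R(q) \lor \neg R(z) \land \neg R(k))

Push ¬ through the quantifiers and connectives to reach negation normal form:
  (\forall l\, \neg R(l)) \lor (\forall l\, R(l)) \lor (\forall q\, \neg R(q)) \lor (\forall k\, \exists q\, (\neg R(q) \land \neg R(k)))
Standardize variables apart so no two quantifiers bind the same name: l↦s, q↦z.
  (\forall l\, \neg R(l)) \lor (\forall s\, R(s)) \lor (\forall q\, \neg R(q)) \lor (\forall k\, \exists z\, (\neg R(z) \land \neg R(k)))
Finally move all quantifiers to the prefix:
  \forall l\, \forall s\, \forall q\, \forall k\, \exists z\, (\neg R(l) \lor R(s) \lor \neg R(q) \lor \neg R(z) \land \neg R(k))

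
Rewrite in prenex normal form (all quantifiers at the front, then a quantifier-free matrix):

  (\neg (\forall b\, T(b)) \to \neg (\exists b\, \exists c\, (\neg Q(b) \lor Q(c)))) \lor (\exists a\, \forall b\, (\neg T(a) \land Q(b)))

First replace A → B with ¬A ∨ B.
  \neg \neg (\forall b\, T(b)) \lor \neg (\exists b\, \exists c\, (\neg Q(b) \lor Q(c))) \lor (\exists a\, \forall b\, (\neg T(a) \land Q(b)))
Move each ¬ inward, flipping quantifiers it crosses:
  (\forall b\, T(b)) \lor (\forall b\, \forall c\, (Q(b) \land \neg Q(c))) \lor (\exists a\, \forall b\, (\neg T(a) \land Q(b)))
Standardize variables apart so no two quantifiers bind the same name: b↦u, b↦p.
  (\forall b\, T(b)) \lor (\forall u\, \forall c\, (Q(u) \land \neg Q(c))) \lor (\exists a\, \forall p\, (\neg T(a) \land Q(p)))
Finally move all quantifiers to the prefix:
  \forall b\, \forall u\, \forall c\, \exists a\, \forall p\, (T(b) \lor Q(u) \land \neg Q(c) \lor \neg T(a) \land Q(p))

\forall b\, \forall u\, \forall c\, \exists a\, \forall p\, (T(b) \lor Q(u) \land \neg Q(c) \lor \neg T(a) \land Q(p))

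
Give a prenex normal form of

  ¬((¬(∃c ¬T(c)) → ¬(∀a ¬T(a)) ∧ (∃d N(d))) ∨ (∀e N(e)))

Rewrite implications/biconditionals: A → B as ¬A ∨ B.
  ¬(¬¬(∃c ¬T(c)) ∨ ¬(∀a ¬T(a)) ∧ (∃d N(d)) ∨ (∀e N(e)))
Move each ¬ inward, flipping quantifiers it crosses:
  (∀c T(c)) ∧ ((∀a ¬T(a)) ∨ (∀d ¬N(d))) ∧ (∃e ¬N(e))
Pull the quantifiers to the front (each side's bound variable is not free in the other side):
  ∀c ∀a ∀d ∃e (T(c) ∧ (¬T(a) ∨ ¬N(d)) ∧ ¬N(e))

∀c ∀a ∀d ∃e (T(c) ∧ (¬T(a) ∨ ¬N(d)) ∧ ¬N(e))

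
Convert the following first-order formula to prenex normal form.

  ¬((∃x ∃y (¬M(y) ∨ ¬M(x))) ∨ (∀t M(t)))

∀x ∀y ∃t (M(y) ∧ M(x) ∧ ¬M(t))

Move each ¬ inward, flipping quantifiers it crosses:
  (∀x ∀y (M(y) ∧ M(x))) ∧ (∃t ¬M(t))
All bound variables are already distinct, so no renaming is needed.
Finally move all quantifiers to the prefix:
  ∀x ∀y ∃t (M(y) ∧ M(x) ∧ ¬M(t))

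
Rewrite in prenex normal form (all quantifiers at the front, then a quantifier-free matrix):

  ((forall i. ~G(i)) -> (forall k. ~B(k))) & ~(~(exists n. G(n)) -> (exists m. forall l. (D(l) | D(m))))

exists i. forall k. forall n. forall m. exists l. ((G(i) | ~B(k)) & ~G(n) & ~D(l) & ~D(m))

Rewrite implications/biconditionals: A → B as ¬A ∨ B.
  (~(forall i. ~G(i)) | (forall k. ~B(k))) & ~(~~(exists n. G(n)) | (exists m. forall l. (D(l) | D(m))))
Push ¬ through the quantifiers and connectives to reach negation normal form:
  ((exists i. G(i)) | (forall k. ~B(k))) & (forall n. ~G(n)) & (forall m. exists l. (~D(l) & ~D(m)))
Extract every quantifier outward, since the variables are now distinct and don't occur free across branches:
  exists i. forall k. forall n. forall m. exists l. ((G(i) | ~B(k)) & ~G(n) & ~D(l) & ~D(m))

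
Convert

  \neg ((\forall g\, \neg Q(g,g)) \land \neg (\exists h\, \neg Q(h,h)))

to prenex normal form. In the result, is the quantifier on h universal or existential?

Push ¬ through the quantifiers and connectives to reach negation normal form:
  (\exists g\, Q(g,g)) \lor (\exists h\, \neg Q(h,h))
Extract every quantifier outward, since the variables are now distinct and don't occur free across branches:
  \exists g\, \exists h\, (Q(g,g) \lor \neg Q(h,h))
The quantifier \exists h sits under an even number of negations, so it remains existential.

existential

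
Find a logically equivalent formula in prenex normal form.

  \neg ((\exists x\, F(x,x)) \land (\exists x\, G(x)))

\forall x\, \forall u\, (\neg F(x,x) \lor \neg G(u))

Drive negations inward (¬∀x A ≡ ∃x ¬A, ¬∃x A ≡ ∀x ¬A, De Morgan for ∧/∨):
  (\forall x\, \neg F(x,x)) \lor (\forall x\, \neg G(x))
Standardize variables apart so no two quantifiers bind the same name: x↦u.
  (\forall x\, \neg F(x,x)) \lor (\forall u\, \neg G(u))
Pull the quantifiers to the front (each side's bound variable is not free in the other side):
  \forall x\, \forall u\, (\neg F(x,x) \lor \neg G(u))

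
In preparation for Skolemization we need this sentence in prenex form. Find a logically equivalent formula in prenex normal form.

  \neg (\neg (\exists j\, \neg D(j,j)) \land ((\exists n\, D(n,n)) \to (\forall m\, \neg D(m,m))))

Eliminate → and ↔ using ¬ and ∨.
  \neg (\neg (\exists j\, \neg D(j,j)) \land (\neg (\exists n\, D(n,n)) \lor (\forall m\, \neg D(m,m))))
Push ¬ through the quantifiers and connectives to reach negation normal form:
  (\exists j\, \neg D(j,j)) \lor (\exists n\, D(n,n)) \land (\exists m\, D(m,m))
All bound variables are already distinct, so no renaming is needed.
Finally move all quantifiers to the prefix:
  \exists j\, \exists n\, \exists m\, (\neg D(j,j) \lor D(n,n) \land D(m,m))

\exists j\, \exists n\, \exists m\, (\neg D(j,j) \lor D(n,n) \land D(m,m))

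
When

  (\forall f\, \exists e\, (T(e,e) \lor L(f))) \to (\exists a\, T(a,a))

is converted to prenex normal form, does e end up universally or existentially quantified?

Rewrite implications/biconditionals: A → B as ¬A ∨ B.
  \neg (\forall f\, \exists e\, (T(e,e) \lor L(f))) \lor (\exists a\, T(a,a))
Push ¬ through the quantifiers and connectives to reach negation normal form:
  (\exists f\, \forall e\, (\neg T(e,e) \land \neg L(f))) \lor (\exists a\, T(a,a))
Finally move all quantifiers to the prefix:
  \exists f\, \forall e\, \exists a\, (\neg T(e,e) \land \neg L(f) \lor T(a,a))
The quantifier \exists e sits under an odd number of negations (counting the antecedent side of each →), so it flips to \forall e.

universal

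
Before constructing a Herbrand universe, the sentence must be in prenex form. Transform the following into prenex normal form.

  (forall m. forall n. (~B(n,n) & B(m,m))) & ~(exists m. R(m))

Move each ¬ inward, flipping quantifiers it crosses:
  (forall m. forall n. (~B(n,n) & B(m,m))) & (forall m. ~R(m))
Standardize variables apart so no two quantifiers bind the same name: m↦u.
  (forall m. forall n. (~B(n,n) & B(m,m))) & (forall u. ~R(u))
Finally move all quantifiers to the prefix:
  forall m. forall n. forall u. (~B(n,n) & B(m,m) & ~R(u))

forall m. forall n. forall u. (~B(n,n) & B(m,m) & ~R(u))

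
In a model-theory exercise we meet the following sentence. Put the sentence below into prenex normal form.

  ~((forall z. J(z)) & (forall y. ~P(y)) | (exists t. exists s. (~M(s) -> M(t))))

Rewrite implications/biconditionals: A → B as ¬A ∨ B.
  ~((forall z. J(z)) & (forall y. ~P(y)) | (exists t. exists s. (~~M(s) | M(t))))
Move each ¬ inward, flipping quantifiers it crosses:
  ((exists z. ~J(z)) | (exists y. P(y))) & (forall t. forall s. (~M(s) & ~M(t)))
All bound variables are already distinct, so no renaming is needed.
Extract every quantifier outward, since the variables are now distinct and don't occur free across branches:
  exists z. exists y. forall t. forall s. ((~J(z) | P(y)) & ~M(s) & ~M(t))

exists z. exists y. forall t. forall s. ((~J(z) | P(y)) & ~M(s) & ~M(t))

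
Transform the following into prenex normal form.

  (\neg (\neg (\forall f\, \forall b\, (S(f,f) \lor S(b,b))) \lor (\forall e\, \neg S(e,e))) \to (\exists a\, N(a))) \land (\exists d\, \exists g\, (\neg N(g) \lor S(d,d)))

Eliminate → and ↔ using ¬ and ∨.
  (\neg \neg (\neg (\forall f\, \forall b\, (S(f,f) \lor S(b,b))) \lor (\forall e\, \neg S(e,e))) \lor (\exists a\, N(a))) \land (\exists d\, \exists g\, (\neg N(g) \lor S(d,d)))
Push ¬ through the quantifiers and connectives to reach negation normal form:
  ((\exists f\, \exists b\, (\neg S(f,f) \land \neg S(b,b))) \lor (\forall e\, \neg S(e,e)) \lor (\exists a\, N(a))) \land (\exists d\, \exists g\, (\neg N(g) \lor S(d,d)))
All bound variables are already distinct, so no renaming is needed.
Extract every quantifier outward, since the variables are now distinct and don't occur free across branches:
  \exists f\, \exists b\, \forall e\, \exists a\, \exists d\, \exists g\, ((\neg S(f,f) \land \neg S(b,b) \lor \neg S(e,e) \lor N(a)) \land (\neg N(g) \lor S(d,d)))

\exists f\, \exists b\, \forall e\, \exists a\, \exists d\, \exists g\, ((\neg S(f,f) \land \neg S(b,b) \lor \neg S(e,e) \lor N(a)) \land (\neg N(g) \lor S(d,d)))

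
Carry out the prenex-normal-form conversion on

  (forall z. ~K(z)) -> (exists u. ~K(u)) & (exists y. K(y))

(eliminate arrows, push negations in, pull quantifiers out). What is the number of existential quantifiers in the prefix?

Eliminate → and ↔ using ¬ and ∨.
  ~(forall z. ~K(z)) | (exists u. ~K(u)) & (exists y. K(y))
Push ¬ through the quantifiers and connectives to reach negation normal form:
  (exists z. K(z)) | (exists u. ~K(u)) & (exists y. K(y))
Finally move all quantifiers to the prefix:
  exists z. exists u. exists y. (K(z) | ~K(u) & K(y))
The prefix is exists z exists u exists y: 0 universal, 3 existential.

3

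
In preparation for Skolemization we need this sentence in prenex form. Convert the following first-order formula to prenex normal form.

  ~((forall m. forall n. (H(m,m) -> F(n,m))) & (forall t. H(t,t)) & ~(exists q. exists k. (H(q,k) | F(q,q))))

Eliminate → and ↔ using ¬ and ∨.
  ~((forall m. forall n. (~H(m,m) | F(n,m))) & (forall t. H(t,t)) & ~(exists q. exists k. (H(q,k) | F(q,q))))
Drive negations inward (¬∀x A ≡ ∃x ¬A, ¬∃x A ≡ ∀x ¬A, De Morgan for ∧/∨):
  (exists m. exists n. (H(m,m) & ~F(n,m))) | (exists t. ~H(t,t)) | (exists q. exists k. (H(q,k) | F(q,q)))
Finally move all quantifiers to the prefix:
  exists m. exists n. exists t. exists q. exists k. (H(m,m) & ~F(n,m) | ~H(t,t) | H(q,k) | F(q,q))

exists m. exists n. exists t. exists q. exists k. (H(m,m) & ~F(n,m) | ~H(t,t) | H(q,k) | F(q,q))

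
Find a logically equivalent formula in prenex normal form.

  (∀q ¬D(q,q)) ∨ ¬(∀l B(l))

∀q ∃l (¬D(q,q) ∨ ¬B(l))

Move each ¬ inward, flipping quantifiers it crosses:
  (∀q ¬D(q,q)) ∨ (∃l ¬B(l))
All bound variables are already distinct, so no renaming is needed.
Pull the quantifiers to the front (each side's bound variable is not free in the other side):
  ∀q ∃l (¬D(q,q) ∨ ¬B(l))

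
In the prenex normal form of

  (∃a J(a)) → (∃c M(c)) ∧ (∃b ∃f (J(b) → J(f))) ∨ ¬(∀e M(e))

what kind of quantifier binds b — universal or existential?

Rewrite implications/biconditionals: A → B as ¬A ∨ B.
  ¬(∃a J(a)) ∨ (∃c M(c)) ∧ (∃b ∃f (¬J(b) ∨ J(f))) ∨ ¬(∀e M(e))
Move each ¬ inward, flipping quantifiers it crosses:
  (∀a ¬J(a)) ∨ (∃c M(c)) ∧ (∃b ∃f (¬J(b) ∨ J(f))) ∨ (∃e ¬M(e))
All bound variables are already distinct, so no renaming is needed.
Extract every quantifier outward, since the variables are now distinct and don't occur free across branches:
  ∀a ∃c ∃b ∃f ∃e (¬J(a) ∨ M(c) ∧ (¬J(b) ∨ J(f)) ∨ ¬M(e))
The quantifier ∃b sits under an even number of negations (counting the antecedent side of each →), so it remains existential.

existential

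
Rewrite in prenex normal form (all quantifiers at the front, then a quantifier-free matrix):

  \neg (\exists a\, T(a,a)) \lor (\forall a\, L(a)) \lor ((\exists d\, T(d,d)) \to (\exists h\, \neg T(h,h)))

Eliminate → and ↔ using ¬ and ∨.
  \neg (\exists a\, T(a,a)) \lor (\forall a\, L(a)) \lor \neg (\exists d\, T(d,d)) \lor (\exists h\, \neg T(h,h))
Push ¬ through the quantifiers and connectives to reach negation normal form:
  (\forall a\, \neg T(a,a)) \lor (\forall a\, L(a)) \lor (\forall d\, \neg T(d,d)) \lor (\exists h\, \neg T(h,h))
Give each quantifier a distinct variable: a↦x.
  (\forall a\, \neg T(a,a)) \lor (\forall x\, L(x)) \lor (\forall d\, \neg T(d,d)) \lor (\exists h\, \neg T(h,h))
Pull the quantifiers to the front (each side's bound variable is not free in the other side):
  \forall a\, \forall x\, \forall d\, \exists h\, (\neg T(a,a) \lor L(x) \lor \neg T(d,d) \lor \neg T(h,h))

\forall a\, \forall x\, \forall d\, \exists h\, (\neg T(a,a) \lor L(x) \lor \neg T(d,d) \lor \neg T(h,h))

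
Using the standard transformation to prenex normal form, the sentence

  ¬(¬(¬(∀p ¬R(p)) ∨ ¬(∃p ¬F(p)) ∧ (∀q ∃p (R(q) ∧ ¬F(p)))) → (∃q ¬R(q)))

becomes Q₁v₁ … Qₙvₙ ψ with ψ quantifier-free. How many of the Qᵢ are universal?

3

First replace A → B with ¬A ∨ B.
  ¬(¬¬(¬(∀p ¬R(p)) ∨ ¬(∃p ¬F(p)) ∧ (∀q ∃p (R(q) ∧ ¬F(p)))) ∨ (∃q ¬R(q)))
Move each ¬ inward, flipping quantifiers it crosses:
  (∀p ¬R(p)) ∧ ((∃p ¬F(p)) ∨ (∃q ∀p (¬R(q) ∨ F(p)))) ∧ (∀q R(q))
Standardize variables apart so no two quantifiers bind the same name: p↦y, p↦z1, q↦a.
  (∀p ¬R(p)) ∧ ((∃y ¬F(y)) ∨ (∃q ∀z1 (¬R(q) ∨ F(z1)))) ∧ (∀a R(a))
Pull the quantifiers to the front (each side's bound variable is not free in the other side):
  ∀p ∃y ∃q ∀z1 ∀a (¬R(p) ∧ (¬F(y) ∨ ¬R(q) ∨ F(z1)) ∧ R(a))
The prefix is ∀p ∃y ∃q ∀z1 ∀a: 3 universal, 2 existential.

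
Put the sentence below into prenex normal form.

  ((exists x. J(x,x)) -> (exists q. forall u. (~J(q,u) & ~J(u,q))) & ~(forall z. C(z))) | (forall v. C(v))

forall x. exists q. forall u. exists z. forall v. (~J(x,x) | ~J(q,u) & ~J(u,q) & ~C(z) | C(v))

Rewrite implications/biconditionals: A → B as ¬A ∨ B.
  ~(exists x. J(x,x)) | (exists q. forall u. (~J(q,u) & ~J(u,q))) & ~(forall z. C(z)) | (forall v. C(v))
Drive negations inward (¬∀x A ≡ ∃x ¬A, ¬∃x A ≡ ∀x ¬A, De Morgan for ∧/∨):
  (forall x. ~J(x,x)) | (exists q. forall u. (~J(q,u) & ~J(u,q))) & (exists z. ~C(z)) | (forall v. C(v))
All bound variables are already distinct, so no renaming is needed.
Pull the quantifiers to the front (each side's bound variable is not free in the other side):
  forall x. exists q. forall u. exists z. forall v. (~J(x,x) | ~J(q,u) & ~J(u,q) & ~C(z) | C(v))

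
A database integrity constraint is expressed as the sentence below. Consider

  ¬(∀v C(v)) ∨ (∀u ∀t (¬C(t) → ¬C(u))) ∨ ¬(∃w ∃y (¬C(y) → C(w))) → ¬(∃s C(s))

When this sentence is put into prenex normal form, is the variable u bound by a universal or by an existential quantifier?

existential

Eliminate → and ↔ using ¬ and ∨.
  ¬(¬(∀v C(v)) ∨ (∀u ∀t (¬¬C(t) ∨ ¬C(u))) ∨ ¬(∃w ∃y (¬¬C(y) ∨ C(w)))) ∨ ¬(∃s C(s))
Drive negations inward (¬∀x A ≡ ∃x ¬A, ¬∃x A ≡ ∀x ¬A, De Morgan for ∧/∨):
  (∀v C(v)) ∧ (∃u ∃t (¬C(t) ∧ C(u))) ∧ (∃w ∃y (C(y) ∨ C(w))) ∨ (∀s ¬C(s))
All bound variables are already distinct, so no renaming is needed.
Finally move all quantifiers to the prefix:
  ∀v ∃u ∃t ∃w ∃y ∀s (C(v) ∧ ¬C(t) ∧ C(u) ∧ (C(y) ∨ C(w)) ∨ ¬C(s))
The quantifier ∀u sits under an odd number of negations (counting the antecedent side of each →), so it flips to ∃u.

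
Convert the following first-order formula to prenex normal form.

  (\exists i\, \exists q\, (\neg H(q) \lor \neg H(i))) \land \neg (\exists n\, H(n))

Push ¬ through the quantifiers and connectives to reach negation normal form:
  (\exists i\, \exists q\, (\neg H(q) \lor \neg H(i))) \land (\forall n\, \neg H(n))
All bound variables are already distinct, so no renaming is needed.
Finally move all quantifiers to the prefix:
  \exists i\, \exists q\, \forall n\, ((\neg H(q) \lor \neg H(i)) \land \neg H(n))

\exists i\, \exists q\, \forall n\, ((\neg H(q) \lor \neg H(i)) \land \neg H(n))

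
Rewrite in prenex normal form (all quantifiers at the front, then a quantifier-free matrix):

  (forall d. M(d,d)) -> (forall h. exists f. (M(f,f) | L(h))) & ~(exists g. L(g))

Rewrite implications/biconditionals: A → B as ¬A ∨ B.
  ~(forall d. M(d,d)) | (forall h. exists f. (M(f,f) | L(h))) & ~(exists g. L(g))
Move each ¬ inward, flipping quantifiers it crosses:
  (exists d. ~M(d,d)) | (forall h. exists f. (M(f,f) | L(h))) & (forall g. ~L(g))
Finally move all quantifiers to the prefix:
  exists d. forall h. exists f. forall g. (~M(d,d) | (M(f,f) | L(h)) & ~L(g))

exists d. forall h. exists f. forall g. (~M(d,d) | (M(f,f) | L(h)) & ~L(g))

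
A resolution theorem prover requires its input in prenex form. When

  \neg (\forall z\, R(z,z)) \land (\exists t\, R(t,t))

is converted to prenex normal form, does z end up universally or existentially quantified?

existential

Drive negations inward (¬∀x A ≡ ∃x ¬A, ¬∃x A ≡ ∀x ¬A, De Morgan for ∧/∨):
  (\exists z\, \neg R(z,z)) \land (\exists t\, R(t,t))
Extract every quantifier outward, since the variables are now distinct and don't occur free across branches:
  \exists z\, \exists t\, (\neg R(z,z) \land R(t,t))
The quantifier \forall z sits under an odd number of negations, so it flips to \exists z.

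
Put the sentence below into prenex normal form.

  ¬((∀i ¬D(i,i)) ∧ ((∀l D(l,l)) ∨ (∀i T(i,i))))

Drive negations inward (¬∀x A ≡ ∃x ¬A, ¬∃x A ≡ ∀x ¬A, De Morgan for ∧/∨):
  (∃i D(i,i)) ∨ (∃l ¬D(l,l)) ∧ (∃i ¬T(i,i))
Standardize variables apart so no two quantifiers bind the same name: i↦y1.
  (∃i D(i,i)) ∨ (∃l ¬D(l,l)) ∧ (∃y1 ¬T(y1,y1))
Extract every quantifier outward, since the variables are now distinct and don't occur free across branches:
  ∃i ∃l ∃y1 (D(i,i) ∨ ¬D(l,l) ∧ ¬T(y1,y1))

∃i ∃l ∃y1 (D(i,i) ∨ ¬D(l,l) ∧ ¬T(y1,y1))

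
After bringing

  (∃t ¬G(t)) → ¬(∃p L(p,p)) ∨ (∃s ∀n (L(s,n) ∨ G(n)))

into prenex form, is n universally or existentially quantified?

First replace A → B with ¬A ∨ B.
  ¬(∃t ¬G(t)) ∨ ¬(∃p L(p,p)) ∨ (∃s ∀n (L(s,n) ∨ G(n)))
Push ¬ through the quantifiers and connectives to reach negation normal form:
  (∀t G(t)) ∨ (∀p ¬L(p,p)) ∨ (∃s ∀n (L(s,n) ∨ G(n)))
Pull the quantifiers to the front (each side's bound variable is not free in the other side):
  ∀t ∀p ∃s ∀n (G(t) ∨ ¬L(p,p) ∨ L(s,n) ∨ G(n))
The quantifier ∀n sits under an even number of negations (counting the antecedent side of each →), so it remains universal.

universal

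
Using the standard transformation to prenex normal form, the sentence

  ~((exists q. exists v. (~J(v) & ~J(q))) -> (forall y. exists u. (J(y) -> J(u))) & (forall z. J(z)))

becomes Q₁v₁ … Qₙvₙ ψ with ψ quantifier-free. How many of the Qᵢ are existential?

First replace A → B with ¬A ∨ B.
  ~(~(exists q. exists v. (~J(v) & ~J(q))) | (forall y. exists u. (~J(y) | J(u))) & (forall z. J(z)))
Push ¬ through the quantifiers and connectives to reach negation normal form:
  (exists q. exists v. (~J(v) & ~J(q))) & ((exists y. forall u. (J(y) & ~J(u))) | (exists z. ~J(z)))
All bound variables are already distinct, so no renaming is needed.
Finally move all quantifiers to the prefix:
  exists q. exists v. exists y. forall u. exists z. (~J(v) & ~J(q) & (J(y) & ~J(u) | ~J(z)))
The prefix is exists q exists v exists y forall u exists z: 1 universal, 4 existential.

4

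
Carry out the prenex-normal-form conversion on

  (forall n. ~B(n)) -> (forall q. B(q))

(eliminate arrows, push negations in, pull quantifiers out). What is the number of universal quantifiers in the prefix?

Eliminate → and ↔ using ¬ and ∨.
  ~(forall n. ~B(n)) | (forall q. B(q))
Drive negations inward (¬∀x A ≡ ∃x ¬A, ¬∃x A ≡ ∀x ¬A, De Morgan for ∧/∨):
  (exists n. B(n)) | (forall q. B(q))
All bound variables are already distinct, so no renaming is needed.
Pull the quantifiers to the front (each side's bound variable is not free in the other side):
  exists n. forall q. (B(n) | B(q))
The prefix is exists n forall q: 1 universal, 1 existential.

1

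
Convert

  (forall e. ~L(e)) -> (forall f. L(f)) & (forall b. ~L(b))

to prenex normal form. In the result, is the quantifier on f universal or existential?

universal

First replace A → B with ¬A ∨ B.
  ~(forall e. ~L(e)) | (forall f. L(f)) & (forall b. ~L(b))
Drive negations inward (¬∀x A ≡ ∃x ¬A, ¬∃x A ≡ ∀x ¬A, De Morgan for ∧/∨):
  (exists e. L(e)) | (forall f. L(f)) & (forall b. ~L(b))
All bound variables are already distinct, so no renaming is needed.
Extract every quantifier outward, since the variables are now distinct and don't occur free across branches:
  exists e. forall f. forall b. (L(e) | L(f) & ~L(b))
The quantifier forall f sits under an even number of negations (counting the antecedent side of each →), so it remains universal.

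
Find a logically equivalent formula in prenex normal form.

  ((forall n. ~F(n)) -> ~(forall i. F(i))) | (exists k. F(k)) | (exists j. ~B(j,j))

Eliminate → and ↔ using ¬ and ∨.
  ~(forall n. ~F(n)) | ~(forall i. F(i)) | (exists k. F(k)) | (exists j. ~B(j,j))
Drive negations inward (¬∀x A ≡ ∃x ¬A, ¬∃x A ≡ ∀x ¬A, De Morgan for ∧/∨):
  (exists n. F(n)) | (exists i. ~F(i)) | (exists k. F(k)) | (exists j. ~B(j,j))
Finally move all quantifiers to the prefix:
  exists n. exists i. exists k. exists j. (F(n) | ~F(i) | F(k) | ~B(j,j))

exists n. exists i. exists k. exists j. (F(n) | ~F(i) | F(k) | ~B(j,j))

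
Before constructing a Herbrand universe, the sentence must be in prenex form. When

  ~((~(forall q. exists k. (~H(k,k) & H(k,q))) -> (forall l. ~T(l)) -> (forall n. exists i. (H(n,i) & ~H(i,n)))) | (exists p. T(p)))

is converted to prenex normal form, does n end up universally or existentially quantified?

First replace A → B with ¬A ∨ B.
  ~(~~(forall q. exists k. (~H(k,k) & H(k,q))) | ~(forall l. ~T(l)) | (forall n. exists i. (H(n,i) & ~H(i,n))) | (exists p. T(p)))
Drive negations inward (¬∀x A ≡ ∃x ¬A, ¬∃x A ≡ ∀x ¬A, De Morgan for ∧/∨):
  (exists q. forall k. (H(k,k) | ~H(k,q))) & (forall l. ~T(l)) & (exists n. forall i. (~H(n,i) | H(i,n))) & (forall p. ~T(p))
All bound variables are already distinct, so no renaming is needed.
Pull the quantifiers to the front (each side's bound variable is not free in the other side):
  exists q. forall k. forall l. exists n. forall i. forall p. ((H(k,k) | ~H(k,q)) & ~T(l) & (~H(n,i) | H(i,n)) & ~T(p))
The quantifier forall n sits under an odd number of negations (counting the antecedent side of each →), so it flips to exists n.

existential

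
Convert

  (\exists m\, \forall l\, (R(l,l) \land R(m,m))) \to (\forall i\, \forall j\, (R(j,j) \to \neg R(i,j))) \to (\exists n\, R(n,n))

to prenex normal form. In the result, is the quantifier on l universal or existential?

existential

Rewrite implications/biconditionals: A → B as ¬A ∨ B.
  \neg (\exists m\, \forall l\, (R(l,l) \land R(m,m))) \lor \neg (\forall i\, \forall j\, (\neg R(j,j) \lor \neg R(i,j))) \lor (\exists n\, R(n,n))
Push ¬ through the quantifiers and connectives to reach negation normal form:
  (\forall m\, \exists l\, (\neg R(l,l) \lor \neg R(m,m))) \lor (\exists i\, \exists j\, (R(j,j) \land R(i,j))) \lor (\exists n\, R(n,n))
All bound variables are already distinct, so no renaming is needed.
Finally move all quantifiers to the prefix:
  \forall m\, \exists l\, \exists i\, \exists j\, \exists n\, (\neg R(l,l) \lor \neg R(m,m) \lor R(j,j) \land R(i,j) \lor R(n,n))
The quantifier \forall l sits under an odd number of negations (counting the antecedent side of each →), so it flips to \exists l.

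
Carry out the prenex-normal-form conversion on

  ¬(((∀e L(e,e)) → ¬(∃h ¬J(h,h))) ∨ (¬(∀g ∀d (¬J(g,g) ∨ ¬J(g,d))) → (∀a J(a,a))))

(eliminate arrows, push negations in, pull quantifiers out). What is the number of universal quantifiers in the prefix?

Rewrite implications/biconditionals: A → B as ¬A ∨ B.
  ¬(¬(∀e L(e,e)) ∨ ¬(∃h ¬J(h,h)) ∨ ¬¬(∀g ∀d (¬J(g,g) ∨ ¬J(g,d))) ∨ (∀a J(a,a)))
Move each ¬ inward, flipping quantifiers it crosses:
  (∀e L(e,e)) ∧ (∃h ¬J(h,h)) ∧ (∃g ∃d (J(g,g) ∧ J(g,d))) ∧ (∃a ¬J(a,a))
All bound variables are already distinct, so no renaming is needed.
Finally move all quantifiers to the prefix:
  ∀e ∃h ∃g ∃d ∃a (L(e,e) ∧ ¬J(h,h) ∧ J(g,g) ∧ J(g,d) ∧ ¬J(a,a))
The prefix is ∀e ∃h ∃g ∃d ∃a: 1 universal, 4 existential.

1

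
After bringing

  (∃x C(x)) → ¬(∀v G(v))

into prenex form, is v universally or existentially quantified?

Rewrite implications/biconditionals: A → B as ¬A ∨ B.
  ¬(∃x C(x)) ∨ ¬(∀v G(v))
Push ¬ through the quantifiers and connectives to reach negation normal form:
  (∀x ¬C(x)) ∨ (∃v ¬G(v))
Finally move all quantifiers to the prefix:
  ∀x ∃v (¬C(x) ∨ ¬G(v))
The quantifier ∀v sits under an odd number of negations (counting the antecedent side of each →), so it flips to ∃v.

existential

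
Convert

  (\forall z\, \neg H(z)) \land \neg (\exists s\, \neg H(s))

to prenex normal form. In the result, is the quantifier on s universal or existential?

Drive negations inward (¬∀x A ≡ ∃x ¬A, ¬∃x A ≡ ∀x ¬A, De Morgan for ∧/∨):
  (\forall z\, \neg H(z)) \land (\forall s\, H(s))
Pull the quantifiers to the front (each side's bound variable is not free in the other side):
  \forall z\, \forall s\, (\neg H(z) \land H(s))
The quantifier \exists s sits under an odd number of negations, so it flips to \forall s.

universal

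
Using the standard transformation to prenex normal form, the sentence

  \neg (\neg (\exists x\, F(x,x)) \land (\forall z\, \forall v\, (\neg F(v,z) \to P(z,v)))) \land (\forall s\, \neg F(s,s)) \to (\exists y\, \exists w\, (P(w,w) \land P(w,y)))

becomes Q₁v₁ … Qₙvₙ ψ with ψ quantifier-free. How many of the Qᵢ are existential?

3

First replace A → B with ¬A ∨ B.
  \neg (\neg (\neg (\exists x\, F(x,x)) \land (\forall z\, \forall v\, (\neg \neg F(v,z) \lor P(z,v)))) \land (\forall s\, \neg F(s,s))) \lor (\exists y\, \exists w\, (P(w,w) \land P(w,y)))
Push ¬ through the quantifiers and connectives to reach negation normal form:
  (\forall x\, \neg F(x,x)) \land (\forall z\, \forall v\, (F(v,z) \lor P(z,v))) \lor (\exists s\, F(s,s)) \lor (\exists y\, \exists w\, (P(w,w) \land P(w,y)))
Pull the quantifiers to the front (each side's bound variable is not free in the other side):
  \forall x\, \forall z\, \forall v\, \exists s\, \exists y\, \exists w\, (\neg F(x,x) \land (F(v,z) \lor P(z,v)) \lor F(s,s) \lor P(w,w) \land P(w,y))
The prefix is \forall x \forall z \forall v \exists s \exists y \exists w: 3 universal, 3 existential.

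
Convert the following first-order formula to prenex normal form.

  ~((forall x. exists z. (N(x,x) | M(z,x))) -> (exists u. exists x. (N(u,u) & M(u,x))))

First replace A → B with ¬A ∨ B.
  ~(~(forall x. exists z. (N(x,x) | M(z,x))) | (exists u. exists x. (N(u,u) & M(u,x))))
Push ¬ through the quantifiers and connectives to reach negation normal form:
  (forall x. exists z. (N(x,x) | M(z,x))) & (forall u. forall x. (~N(u,u) | ~M(u,x)))
Standardize variables apart so no two quantifiers bind the same name: x↦s.
  (forall x. exists z. (N(x,x) | M(z,x))) & (forall u. forall s. (~N(u,u) | ~M(u,s)))
Pull the quantifiers to the front (each side's bound variable is not free in the other side):
  forall x. exists z. forall u. forall s. ((N(x,x) | M(z,x)) & (~N(u,u) | ~M(u,s)))

forall x. exists z. forall u. forall s. ((N(x,x) | M(z,x)) & (~N(u,u) | ~M(u,s)))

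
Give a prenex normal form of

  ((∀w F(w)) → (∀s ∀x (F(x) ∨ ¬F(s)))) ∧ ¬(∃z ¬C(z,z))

∃w ∀s ∀x ∀z ((¬F(w) ∨ F(x) ∨ ¬F(s)) ∧ C(z,z))

Rewrite implications/biconditionals: A → B as ¬A ∨ B.
  (¬(∀w F(w)) ∨ (∀s ∀x (F(x) ∨ ¬F(s)))) ∧ ¬(∃z ¬C(z,z))
Push ¬ through the quantifiers and connectives to reach negation normal form:
  ((∃w ¬F(w)) ∨ (∀s ∀x (F(x) ∨ ¬F(s)))) ∧ (∀z C(z,z))
All bound variables are already distinct, so no renaming is needed.
Finally move all quantifiers to the prefix:
  ∃w ∀s ∀x ∀z ((¬F(w) ∨ F(x) ∨ ¬F(s)) ∧ C(z,z))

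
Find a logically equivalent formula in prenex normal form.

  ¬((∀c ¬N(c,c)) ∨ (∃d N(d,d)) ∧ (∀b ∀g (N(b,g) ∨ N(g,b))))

∃c ∀d ∃b ∃g (N(c,c) ∧ (¬N(d,d) ∨ ¬N(b,g) ∧ ¬N(g,b)))

Drive negations inward (¬∀x A ≡ ∃x ¬A, ¬∃x A ≡ ∀x ¬A, De Morgan for ∧/∨):
  (∃c N(c,c)) ∧ ((∀d ¬N(d,d)) ∨ (∃b ∃g (¬N(b,g) ∧ ¬N(g,b))))
All bound variables are already distinct, so no renaming is needed.
Extract every quantifier outward, since the variables are now distinct and don't occur free across branches:
  ∃c ∀d ∃b ∃g (N(c,c) ∧ (¬N(d,d) ∨ ¬N(b,g) ∧ ¬N(g,b)))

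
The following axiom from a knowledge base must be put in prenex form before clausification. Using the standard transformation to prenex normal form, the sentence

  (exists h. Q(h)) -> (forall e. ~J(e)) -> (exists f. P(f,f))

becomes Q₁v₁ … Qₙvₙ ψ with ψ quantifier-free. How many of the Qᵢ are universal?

1

Rewrite implications/biconditionals: A → B as ¬A ∨ B.
  ~(exists h. Q(h)) | ~(forall e. ~J(e)) | (exists f. P(f,f))
Push ¬ through the quantifiers and connectives to reach negation normal form:
  (forall h. ~Q(h)) | (exists e. J(e)) | (exists f. P(f,f))
Pull the quantifiers to the front (each side's bound variable is not free in the other side):
  forall h. exists e. exists f. (~Q(h) | J(e) | P(f,f))
The prefix is forall h exists e exists f: 1 universal, 2 existential.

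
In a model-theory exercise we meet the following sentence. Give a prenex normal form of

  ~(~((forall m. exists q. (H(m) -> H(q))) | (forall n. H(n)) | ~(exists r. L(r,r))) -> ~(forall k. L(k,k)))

First replace A → B with ¬A ∨ B.
  ~(~~((forall m. exists q. (~H(m) | H(q))) | (forall n. H(n)) | ~(exists r. L(r,r))) | ~(forall k. L(k,k)))
Move each ¬ inward, flipping quantifiers it crosses:
  (exists m. forall q. (H(m) & ~H(q))) & (exists n. ~H(n)) & (exists r. L(r,r)) & (forall k. L(k,k))
Pull the quantifiers to the front (each side's bound variable is not free in the other side):
  exists m. forall q. exists n. exists r. forall k. (H(m) & ~H(q) & ~H(n) & L(r,r) & L(k,k))

exists m. forall q. exists n. exists r. forall k. (H(m) & ~H(q) & ~H(n) & L(r,r) & L(k,k))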